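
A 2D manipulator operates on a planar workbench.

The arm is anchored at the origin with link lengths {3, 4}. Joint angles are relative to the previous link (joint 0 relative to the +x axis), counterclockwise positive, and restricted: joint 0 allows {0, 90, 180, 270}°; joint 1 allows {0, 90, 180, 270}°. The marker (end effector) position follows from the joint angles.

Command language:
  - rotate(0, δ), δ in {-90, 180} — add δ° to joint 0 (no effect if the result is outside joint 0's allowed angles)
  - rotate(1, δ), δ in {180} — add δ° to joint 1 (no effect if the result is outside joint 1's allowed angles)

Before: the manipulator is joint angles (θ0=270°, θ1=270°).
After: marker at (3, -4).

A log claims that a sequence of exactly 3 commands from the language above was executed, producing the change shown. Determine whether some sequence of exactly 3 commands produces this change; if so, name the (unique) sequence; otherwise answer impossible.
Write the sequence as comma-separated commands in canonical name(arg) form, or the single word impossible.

begin: joint angles (θ0=270°, θ1=270°)
1. rotate(0, -90) → joint angles (θ0=180°, θ1=270°)
2. rotate(0, -90) → joint angles (θ0=90°, θ1=270°)
3. rotate(0, -90) → joint angles (θ0=0°, θ1=270°)
no rival 3-sequence matches.

rotate(0, -90), rotate(0, -90), rotate(0, -90)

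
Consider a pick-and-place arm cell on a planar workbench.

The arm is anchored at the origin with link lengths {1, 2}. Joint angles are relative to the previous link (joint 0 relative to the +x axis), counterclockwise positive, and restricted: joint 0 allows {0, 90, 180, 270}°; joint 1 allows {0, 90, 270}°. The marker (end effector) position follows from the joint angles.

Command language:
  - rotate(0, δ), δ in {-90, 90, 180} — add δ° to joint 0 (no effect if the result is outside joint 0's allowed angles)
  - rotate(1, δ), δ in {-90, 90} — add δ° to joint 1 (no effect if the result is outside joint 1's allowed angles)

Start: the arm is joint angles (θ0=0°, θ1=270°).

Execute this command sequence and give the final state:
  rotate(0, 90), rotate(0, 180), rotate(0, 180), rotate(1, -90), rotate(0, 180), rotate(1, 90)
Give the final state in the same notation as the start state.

begin: joint angles (θ0=0°, θ1=270°)
[1] after rotate(0, 90): joint angles (θ0=90°, θ1=270°)
[2] after rotate(0, 180): joint angles (θ0=270°, θ1=270°)
[3] after rotate(0, 180): joint angles (θ0=90°, θ1=270°)
[4] after rotate(1, -90): joint angles (θ0=90°, θ1=270°)
[5] after rotate(0, 180): joint angles (θ0=270°, θ1=270°)
[6] after rotate(1, 90): joint angles (θ0=270°, θ1=0°)

joint angles (θ0=270°, θ1=0°)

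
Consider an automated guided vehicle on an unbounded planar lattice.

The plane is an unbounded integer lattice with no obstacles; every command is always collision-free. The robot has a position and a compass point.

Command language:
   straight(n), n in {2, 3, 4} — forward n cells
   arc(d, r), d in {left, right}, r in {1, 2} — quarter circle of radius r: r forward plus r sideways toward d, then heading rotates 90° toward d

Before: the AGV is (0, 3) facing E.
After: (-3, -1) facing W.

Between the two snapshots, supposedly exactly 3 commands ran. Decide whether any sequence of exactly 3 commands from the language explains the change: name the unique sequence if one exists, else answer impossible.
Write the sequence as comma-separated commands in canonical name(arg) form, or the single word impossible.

arc(right, 2), arc(right, 2), straight(3)

key: cell and facing (now W) both changed — the 3 commands mix motion and turning
start: (0, 3) facing E
1. arc(right, 2) → (2, 1) facing S
2. arc(right, 2) → (0, -1) facing W
3. straight(3) → (-3, -1) facing W
all 343 alternatives checked — unique.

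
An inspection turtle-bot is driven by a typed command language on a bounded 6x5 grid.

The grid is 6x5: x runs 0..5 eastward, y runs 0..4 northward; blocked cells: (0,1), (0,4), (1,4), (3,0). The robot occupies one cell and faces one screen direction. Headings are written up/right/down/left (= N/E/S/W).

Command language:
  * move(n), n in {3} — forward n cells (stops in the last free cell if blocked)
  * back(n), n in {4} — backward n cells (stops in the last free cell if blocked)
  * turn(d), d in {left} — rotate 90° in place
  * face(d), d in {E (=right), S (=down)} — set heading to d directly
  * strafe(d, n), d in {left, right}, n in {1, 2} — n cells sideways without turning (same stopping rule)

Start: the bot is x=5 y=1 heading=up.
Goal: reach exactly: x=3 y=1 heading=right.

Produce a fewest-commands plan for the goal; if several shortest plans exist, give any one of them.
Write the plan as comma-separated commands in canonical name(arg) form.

begin: x=5 y=1 heading=up
step 1 (strafe(left, 2)): x=3 y=1 heading=up
step 2 (face(E)): x=3 y=1 heading=right
shorter routes all fall short; 2 is best.

strafe(left, 2), face(E)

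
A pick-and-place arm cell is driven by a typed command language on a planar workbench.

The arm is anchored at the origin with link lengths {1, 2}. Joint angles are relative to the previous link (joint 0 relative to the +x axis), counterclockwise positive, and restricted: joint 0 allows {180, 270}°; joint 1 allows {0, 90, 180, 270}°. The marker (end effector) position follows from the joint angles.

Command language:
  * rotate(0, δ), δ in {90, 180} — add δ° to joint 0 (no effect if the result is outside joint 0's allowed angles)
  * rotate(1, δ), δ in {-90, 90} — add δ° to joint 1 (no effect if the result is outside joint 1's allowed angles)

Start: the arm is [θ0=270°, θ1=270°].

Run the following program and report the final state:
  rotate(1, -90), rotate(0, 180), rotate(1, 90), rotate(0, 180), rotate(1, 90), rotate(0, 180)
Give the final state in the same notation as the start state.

[θ0=270°, θ1=0°]

start: [θ0=270°, θ1=270°]
[1] after rotate(1, -90): [θ0=270°, θ1=180°]
[2] after rotate(0, 180): [θ0=270°, θ1=180°]
[3] after rotate(1, 90): [θ0=270°, θ1=270°]
[4] after rotate(0, 180): [θ0=270°, θ1=270°]
[5] after rotate(1, 90): [θ0=270°, θ1=0°]
[6] after rotate(0, 180): [θ0=270°, θ1=0°]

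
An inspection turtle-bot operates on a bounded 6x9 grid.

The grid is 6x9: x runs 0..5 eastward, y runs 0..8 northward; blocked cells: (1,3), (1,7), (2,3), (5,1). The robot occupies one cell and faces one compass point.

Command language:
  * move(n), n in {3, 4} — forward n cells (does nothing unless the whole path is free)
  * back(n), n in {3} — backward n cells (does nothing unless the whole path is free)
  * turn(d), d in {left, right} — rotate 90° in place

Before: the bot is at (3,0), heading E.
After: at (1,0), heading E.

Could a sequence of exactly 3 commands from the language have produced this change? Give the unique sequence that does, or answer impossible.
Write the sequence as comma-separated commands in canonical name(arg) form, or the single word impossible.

key: heading stays E — no command in the sequence turns
initial: at (3,0), heading E
1. back(3) → at (0,0), heading E
2. move(4) → at (4,0), heading E
3. back(3) → at (1,0), heading E
no other 3-command option fits: unique.

back(3), move(4), back(3)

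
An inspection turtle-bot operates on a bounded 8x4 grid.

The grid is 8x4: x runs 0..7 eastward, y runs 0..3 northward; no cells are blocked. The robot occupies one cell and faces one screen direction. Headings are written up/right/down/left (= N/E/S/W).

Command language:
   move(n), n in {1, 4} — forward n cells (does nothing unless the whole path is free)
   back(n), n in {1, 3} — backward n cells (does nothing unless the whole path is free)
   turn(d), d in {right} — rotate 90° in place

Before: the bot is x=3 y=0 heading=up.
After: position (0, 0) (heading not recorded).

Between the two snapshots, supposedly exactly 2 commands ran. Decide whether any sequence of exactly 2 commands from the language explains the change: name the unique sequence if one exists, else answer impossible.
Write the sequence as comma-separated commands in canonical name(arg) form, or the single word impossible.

key: order matters: swapping turn(right) and back(3) lands elsewhere
begin: x=3 y=0 heading=up
[1] after turn(right): x=3 y=0 heading=right
[2] after back(3): x=0 y=0 heading=right
uniquely the one of 25 2-step routes that fits.

turn(right), back(3)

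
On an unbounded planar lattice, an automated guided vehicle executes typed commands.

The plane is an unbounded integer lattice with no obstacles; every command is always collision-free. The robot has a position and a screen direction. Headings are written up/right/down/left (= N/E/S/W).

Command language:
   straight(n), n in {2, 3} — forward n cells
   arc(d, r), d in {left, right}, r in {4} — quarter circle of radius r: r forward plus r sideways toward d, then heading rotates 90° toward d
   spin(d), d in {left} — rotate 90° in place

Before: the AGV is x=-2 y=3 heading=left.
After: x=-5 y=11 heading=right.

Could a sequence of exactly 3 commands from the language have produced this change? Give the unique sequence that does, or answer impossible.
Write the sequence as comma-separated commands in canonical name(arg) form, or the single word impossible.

key: position moved to (-5,11) AND the heading swung to E — translation plus rotation needed
from: x=-2 y=3 heading=left
1. straight(3) → x=-5 y=3 heading=left
2. arc(right, 4) → x=-9 y=7 heading=up
3. arc(right, 4) → x=-5 y=11 heading=right
no rival 3-sequence matches.

straight(3), arc(right, 4), arc(right, 4)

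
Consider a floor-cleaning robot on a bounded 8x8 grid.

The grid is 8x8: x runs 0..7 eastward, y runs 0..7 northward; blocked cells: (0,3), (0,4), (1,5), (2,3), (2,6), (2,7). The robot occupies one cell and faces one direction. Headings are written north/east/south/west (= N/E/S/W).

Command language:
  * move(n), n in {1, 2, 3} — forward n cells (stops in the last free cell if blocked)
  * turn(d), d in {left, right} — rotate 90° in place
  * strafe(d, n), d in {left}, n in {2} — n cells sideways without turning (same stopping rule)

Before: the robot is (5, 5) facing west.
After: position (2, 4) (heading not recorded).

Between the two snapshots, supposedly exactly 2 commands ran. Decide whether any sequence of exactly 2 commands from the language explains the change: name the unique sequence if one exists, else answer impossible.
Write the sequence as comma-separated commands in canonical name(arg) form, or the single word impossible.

move(3), strafe(left, 2)

key: order matters: swapping move(3) and strafe(left, 2) lands elsewhere
from: (5, 5) facing west
step 1 (move(3)): (2, 5) facing west
step 2 (strafe(left, 2)): (2, 4) facing west
all 36 alternatives checked — unique.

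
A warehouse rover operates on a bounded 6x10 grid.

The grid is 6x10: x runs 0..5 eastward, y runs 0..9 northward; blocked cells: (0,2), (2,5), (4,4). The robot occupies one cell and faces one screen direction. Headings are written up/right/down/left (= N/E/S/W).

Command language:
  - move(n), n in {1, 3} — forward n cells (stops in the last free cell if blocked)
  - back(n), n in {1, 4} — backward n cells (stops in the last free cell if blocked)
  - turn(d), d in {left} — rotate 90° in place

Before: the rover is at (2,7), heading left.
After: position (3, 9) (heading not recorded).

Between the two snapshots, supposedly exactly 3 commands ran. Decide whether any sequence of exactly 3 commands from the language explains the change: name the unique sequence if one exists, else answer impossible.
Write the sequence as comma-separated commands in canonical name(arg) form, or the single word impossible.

key: back(4) runs into the grid edge before its full distance
initial: at (2,7), heading left
t=1 back(1) ⇒ at (3,7), heading left
t=2 turn(left) ⇒ at (3,7), heading down
t=3 back(4) ⇒ at (3,9), heading down
no other 3-command option fits: unique.

back(1), turn(left), back(4)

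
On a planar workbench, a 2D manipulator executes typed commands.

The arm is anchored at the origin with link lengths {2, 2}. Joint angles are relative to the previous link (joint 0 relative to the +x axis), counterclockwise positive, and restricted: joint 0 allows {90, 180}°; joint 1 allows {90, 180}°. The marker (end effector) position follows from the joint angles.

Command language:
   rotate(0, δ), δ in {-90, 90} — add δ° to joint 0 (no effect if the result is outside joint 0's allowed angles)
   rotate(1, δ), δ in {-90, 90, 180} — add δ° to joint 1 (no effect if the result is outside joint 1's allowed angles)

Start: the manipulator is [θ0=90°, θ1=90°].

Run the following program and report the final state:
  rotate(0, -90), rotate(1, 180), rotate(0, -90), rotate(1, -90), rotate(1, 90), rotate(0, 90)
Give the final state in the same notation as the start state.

[θ0=180°, θ1=180°]

initial: [θ0=90°, θ1=90°]
t=1 rotate(0, -90) ⇒ [θ0=90°, θ1=90°]
t=2 rotate(1, 180) ⇒ [θ0=90°, θ1=90°]
t=3 rotate(0, -90) ⇒ [θ0=90°, θ1=90°]
t=4 rotate(1, -90) ⇒ [θ0=90°, θ1=90°]
t=5 rotate(1, 90) ⇒ [θ0=90°, θ1=180°]
t=6 rotate(0, 90) ⇒ [θ0=180°, θ1=180°]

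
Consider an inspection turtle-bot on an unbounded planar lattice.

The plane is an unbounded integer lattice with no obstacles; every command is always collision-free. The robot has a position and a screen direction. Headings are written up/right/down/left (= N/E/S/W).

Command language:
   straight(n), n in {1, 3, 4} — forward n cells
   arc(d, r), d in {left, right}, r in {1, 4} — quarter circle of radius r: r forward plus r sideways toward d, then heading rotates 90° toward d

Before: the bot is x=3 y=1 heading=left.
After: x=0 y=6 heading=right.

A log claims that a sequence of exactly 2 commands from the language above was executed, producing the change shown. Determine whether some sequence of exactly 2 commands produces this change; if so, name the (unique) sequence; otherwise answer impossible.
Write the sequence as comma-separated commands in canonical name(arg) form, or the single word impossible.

arc(right, 4), arc(right, 1)

key: order matters: swapping arc(right, 4) and arc(right, 1) lands elsewhere
begin: x=3 y=1 heading=left
step 1 (arc(right, 4)): x=-1 y=5 heading=up
step 2 (arc(right, 1)): x=0 y=6 heading=right
all 49 alternatives checked — unique.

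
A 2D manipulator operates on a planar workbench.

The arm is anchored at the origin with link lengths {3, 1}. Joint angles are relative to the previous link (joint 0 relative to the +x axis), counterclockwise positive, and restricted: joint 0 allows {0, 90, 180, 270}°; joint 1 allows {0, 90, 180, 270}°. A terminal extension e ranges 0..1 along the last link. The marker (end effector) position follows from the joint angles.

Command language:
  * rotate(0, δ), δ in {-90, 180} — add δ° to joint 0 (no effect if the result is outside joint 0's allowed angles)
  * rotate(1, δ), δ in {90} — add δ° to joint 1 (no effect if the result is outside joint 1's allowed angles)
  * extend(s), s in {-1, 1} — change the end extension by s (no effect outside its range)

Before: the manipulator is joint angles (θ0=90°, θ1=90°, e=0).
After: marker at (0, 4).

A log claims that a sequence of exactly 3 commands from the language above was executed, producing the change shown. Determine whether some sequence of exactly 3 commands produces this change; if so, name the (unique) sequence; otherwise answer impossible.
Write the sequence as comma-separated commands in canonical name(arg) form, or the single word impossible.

rotate(1, 90), rotate(1, 90), rotate(1, 90)

initial: joint angles (θ0=90°, θ1=90°, e=0)
[1] after rotate(1, 90): joint angles (θ0=90°, θ1=180°, e=0)
[2] after rotate(1, 90): joint angles (θ0=90°, θ1=270°, e=0)
[3] after rotate(1, 90): joint angles (θ0=90°, θ1=0°, e=0)
all 125 alternatives checked — unique.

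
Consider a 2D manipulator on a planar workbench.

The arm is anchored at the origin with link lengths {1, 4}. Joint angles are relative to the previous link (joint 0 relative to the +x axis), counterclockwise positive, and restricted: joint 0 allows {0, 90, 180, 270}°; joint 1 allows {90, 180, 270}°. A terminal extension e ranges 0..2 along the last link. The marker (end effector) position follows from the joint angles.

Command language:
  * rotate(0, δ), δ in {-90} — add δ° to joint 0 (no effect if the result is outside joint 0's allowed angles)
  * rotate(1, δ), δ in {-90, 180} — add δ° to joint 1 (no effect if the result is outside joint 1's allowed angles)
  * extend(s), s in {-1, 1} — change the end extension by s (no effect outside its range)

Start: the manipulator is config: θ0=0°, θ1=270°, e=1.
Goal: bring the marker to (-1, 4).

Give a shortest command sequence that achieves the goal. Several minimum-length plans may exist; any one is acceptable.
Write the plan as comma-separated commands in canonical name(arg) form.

initial: config: θ0=0°, θ1=270°, e=1
t=1 rotate(0, -90) ⇒ config: θ0=270°, θ1=270°, e=1
t=2 rotate(0, -90) ⇒ config: θ0=180°, θ1=270°, e=1
t=3 extend(-1) ⇒ config: θ0=180°, θ1=270°, e=0
shorter routes all fall short; 3 is best.

rotate(0, -90), rotate(0, -90), extend(-1)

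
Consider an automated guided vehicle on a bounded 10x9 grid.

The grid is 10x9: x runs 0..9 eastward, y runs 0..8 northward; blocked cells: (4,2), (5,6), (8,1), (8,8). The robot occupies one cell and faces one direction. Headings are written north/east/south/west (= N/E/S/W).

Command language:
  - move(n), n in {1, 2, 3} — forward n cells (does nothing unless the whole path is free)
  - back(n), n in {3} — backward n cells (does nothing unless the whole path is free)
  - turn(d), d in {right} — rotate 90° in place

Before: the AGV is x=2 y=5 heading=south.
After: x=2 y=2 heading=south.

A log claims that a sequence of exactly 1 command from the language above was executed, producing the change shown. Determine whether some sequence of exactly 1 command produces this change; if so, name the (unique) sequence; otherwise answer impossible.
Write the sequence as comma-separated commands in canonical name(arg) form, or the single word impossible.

key: heading stays S — the single command does not turn
from: x=2 y=5 heading=south
step 1 (move(3)): x=2 y=2 heading=south
uniquely the one of 5 1-step routes that fits.

move(3)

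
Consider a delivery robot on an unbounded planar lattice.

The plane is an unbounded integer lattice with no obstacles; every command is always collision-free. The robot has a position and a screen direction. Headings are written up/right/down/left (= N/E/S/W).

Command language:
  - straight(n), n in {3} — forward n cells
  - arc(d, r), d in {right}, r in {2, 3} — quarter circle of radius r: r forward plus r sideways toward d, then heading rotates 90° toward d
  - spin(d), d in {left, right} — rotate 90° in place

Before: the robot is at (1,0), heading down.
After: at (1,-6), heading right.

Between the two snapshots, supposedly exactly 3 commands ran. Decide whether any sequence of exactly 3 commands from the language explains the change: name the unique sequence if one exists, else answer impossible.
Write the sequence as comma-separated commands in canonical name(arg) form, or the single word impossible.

key: cell and facing (now E) both changed — the 3 commands mix motion and turning
t0: at (1,0), heading down
[1] after straight(3): at (1,-3), heading down
[2] after straight(3): at (1,-6), heading down
[3] after spin(left): at (1,-6), heading right
no other 3-command option fits: unique.

straight(3), straight(3), spin(left)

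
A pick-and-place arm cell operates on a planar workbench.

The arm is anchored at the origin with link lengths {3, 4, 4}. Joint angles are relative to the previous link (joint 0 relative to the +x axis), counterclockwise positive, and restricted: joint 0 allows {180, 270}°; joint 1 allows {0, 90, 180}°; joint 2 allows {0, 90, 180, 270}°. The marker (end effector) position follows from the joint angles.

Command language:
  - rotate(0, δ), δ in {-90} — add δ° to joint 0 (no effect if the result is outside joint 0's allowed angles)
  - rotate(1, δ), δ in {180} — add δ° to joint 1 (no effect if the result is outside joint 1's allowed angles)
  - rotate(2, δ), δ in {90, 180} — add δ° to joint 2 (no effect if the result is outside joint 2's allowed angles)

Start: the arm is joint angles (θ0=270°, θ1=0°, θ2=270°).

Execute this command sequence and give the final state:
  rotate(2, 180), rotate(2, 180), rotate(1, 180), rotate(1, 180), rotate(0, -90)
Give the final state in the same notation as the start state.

t0: joint angles (θ0=270°, θ1=0°, θ2=270°)
t=1 rotate(2, 180) ⇒ joint angles (θ0=270°, θ1=0°, θ2=90°)
t=2 rotate(2, 180) ⇒ joint angles (θ0=270°, θ1=0°, θ2=270°)
t=3 rotate(1, 180) ⇒ joint angles (θ0=270°, θ1=180°, θ2=270°)
t=4 rotate(1, 180) ⇒ joint angles (θ0=270°, θ1=0°, θ2=270°)
t=5 rotate(0, -90) ⇒ joint angles (θ0=180°, θ1=0°, θ2=270°)

joint angles (θ0=180°, θ1=0°, θ2=270°)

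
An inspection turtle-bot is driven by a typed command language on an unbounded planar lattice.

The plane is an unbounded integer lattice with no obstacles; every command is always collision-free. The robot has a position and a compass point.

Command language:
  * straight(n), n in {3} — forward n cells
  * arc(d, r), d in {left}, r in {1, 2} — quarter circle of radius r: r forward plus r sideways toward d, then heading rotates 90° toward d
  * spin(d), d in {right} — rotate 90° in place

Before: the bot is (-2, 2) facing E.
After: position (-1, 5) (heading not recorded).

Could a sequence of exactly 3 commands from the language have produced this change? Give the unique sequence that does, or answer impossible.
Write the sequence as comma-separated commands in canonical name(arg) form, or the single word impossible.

key: running spin(right) before arc(left, 2) would end elsewhere — order is forced
start: (-2, 2) facing E
1. arc(left, 2) → (0, 4) facing N
2. arc(left, 1) → (-1, 5) facing W
3. spin(right) → (-1, 5) facing N
no rival 3-sequence matches.

arc(left, 2), arc(left, 1), spin(right)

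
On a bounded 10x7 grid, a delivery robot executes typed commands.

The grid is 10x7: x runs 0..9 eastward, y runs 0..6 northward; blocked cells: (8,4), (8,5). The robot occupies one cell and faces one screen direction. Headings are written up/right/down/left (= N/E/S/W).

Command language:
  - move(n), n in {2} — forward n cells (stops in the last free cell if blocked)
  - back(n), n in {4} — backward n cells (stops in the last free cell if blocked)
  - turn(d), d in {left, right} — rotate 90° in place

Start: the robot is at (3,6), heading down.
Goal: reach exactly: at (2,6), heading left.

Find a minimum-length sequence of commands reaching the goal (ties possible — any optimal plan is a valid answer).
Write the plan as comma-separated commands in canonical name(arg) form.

begin: at (3,6), heading down
[1] after turn(right): at (3,6), heading left
[2] after move(2): at (1,6), heading left
[3] after move(2): at (0,6), heading left
[4] after back(4): at (4,6), heading left
[5] after move(2): at (2,6), heading left
nothing shorter than 5 reaches the goal.

turn(right), move(2), move(2), back(4), move(2)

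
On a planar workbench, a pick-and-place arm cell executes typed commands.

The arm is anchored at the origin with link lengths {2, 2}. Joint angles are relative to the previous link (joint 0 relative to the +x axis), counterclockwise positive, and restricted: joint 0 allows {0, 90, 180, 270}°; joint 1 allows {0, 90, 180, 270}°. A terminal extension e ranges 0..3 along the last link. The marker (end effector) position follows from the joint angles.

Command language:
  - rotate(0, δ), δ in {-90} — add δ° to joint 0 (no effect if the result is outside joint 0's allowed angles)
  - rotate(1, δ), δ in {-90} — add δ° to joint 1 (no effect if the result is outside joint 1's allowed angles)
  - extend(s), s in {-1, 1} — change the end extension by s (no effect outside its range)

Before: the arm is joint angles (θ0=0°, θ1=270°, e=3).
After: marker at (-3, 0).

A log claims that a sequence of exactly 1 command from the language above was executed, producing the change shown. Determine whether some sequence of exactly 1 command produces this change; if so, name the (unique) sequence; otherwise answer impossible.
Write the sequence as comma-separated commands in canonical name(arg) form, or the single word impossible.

t0: joint angles (θ0=0°, θ1=270°, e=3)
[1] after rotate(1, -90): joint angles (θ0=0°, θ1=180°, e=3)
uniquely the one of 4 1-step routes that fits.

rotate(1, -90)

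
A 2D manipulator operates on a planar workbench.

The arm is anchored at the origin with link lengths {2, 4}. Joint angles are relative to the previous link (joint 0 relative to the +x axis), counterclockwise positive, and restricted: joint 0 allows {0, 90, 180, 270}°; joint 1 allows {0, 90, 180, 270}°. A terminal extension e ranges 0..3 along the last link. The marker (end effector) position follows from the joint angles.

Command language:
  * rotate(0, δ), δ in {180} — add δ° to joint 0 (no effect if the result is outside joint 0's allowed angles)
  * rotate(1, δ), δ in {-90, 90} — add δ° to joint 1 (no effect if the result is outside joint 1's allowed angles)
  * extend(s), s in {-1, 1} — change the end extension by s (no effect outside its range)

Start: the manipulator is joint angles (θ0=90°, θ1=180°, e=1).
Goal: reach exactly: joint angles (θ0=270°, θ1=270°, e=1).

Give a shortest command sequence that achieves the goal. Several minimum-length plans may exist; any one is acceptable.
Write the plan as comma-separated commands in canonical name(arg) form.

begin: joint angles (θ0=90°, θ1=180°, e=1)
step 1 (rotate(0, 180)): joint angles (θ0=270°, θ1=180°, e=1)
step 2 (rotate(1, 90)): joint angles (θ0=270°, θ1=270°, e=1)
shorter routes all fall short; 2 is best.

rotate(0, 180), rotate(1, 90)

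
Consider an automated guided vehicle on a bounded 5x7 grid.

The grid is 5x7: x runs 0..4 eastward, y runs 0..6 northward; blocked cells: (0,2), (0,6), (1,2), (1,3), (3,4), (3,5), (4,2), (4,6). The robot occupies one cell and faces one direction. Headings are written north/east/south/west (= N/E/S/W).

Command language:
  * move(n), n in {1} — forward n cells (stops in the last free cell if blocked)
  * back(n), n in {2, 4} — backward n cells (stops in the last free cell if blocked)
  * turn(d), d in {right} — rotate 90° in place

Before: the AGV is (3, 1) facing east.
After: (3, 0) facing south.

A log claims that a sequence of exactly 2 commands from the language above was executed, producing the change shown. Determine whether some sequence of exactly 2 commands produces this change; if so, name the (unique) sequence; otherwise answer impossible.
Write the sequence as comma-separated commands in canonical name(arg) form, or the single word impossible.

key: order matters: swapping turn(right) and move(1) lands elsewhere
start: (3, 1) facing east
[1] after turn(right): (3, 1) facing south
[2] after move(1): (3, 0) facing south
no rival 2-sequence matches.

turn(right), move(1)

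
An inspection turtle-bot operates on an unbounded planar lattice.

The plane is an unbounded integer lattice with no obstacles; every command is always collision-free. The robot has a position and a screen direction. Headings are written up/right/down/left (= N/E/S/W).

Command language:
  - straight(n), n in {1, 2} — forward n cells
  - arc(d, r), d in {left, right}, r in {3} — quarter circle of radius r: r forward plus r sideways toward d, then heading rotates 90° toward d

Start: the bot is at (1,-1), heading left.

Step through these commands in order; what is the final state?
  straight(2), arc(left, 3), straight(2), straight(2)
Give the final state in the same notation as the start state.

from: at (1,-1), heading left
step 1 (straight(2)): at (-1,-1), heading left
step 2 (arc(left, 3)): at (-4,-4), heading down
step 3 (straight(2)): at (-4,-6), heading down
step 4 (straight(2)): at (-4,-8), heading down

at (-4,-8), heading down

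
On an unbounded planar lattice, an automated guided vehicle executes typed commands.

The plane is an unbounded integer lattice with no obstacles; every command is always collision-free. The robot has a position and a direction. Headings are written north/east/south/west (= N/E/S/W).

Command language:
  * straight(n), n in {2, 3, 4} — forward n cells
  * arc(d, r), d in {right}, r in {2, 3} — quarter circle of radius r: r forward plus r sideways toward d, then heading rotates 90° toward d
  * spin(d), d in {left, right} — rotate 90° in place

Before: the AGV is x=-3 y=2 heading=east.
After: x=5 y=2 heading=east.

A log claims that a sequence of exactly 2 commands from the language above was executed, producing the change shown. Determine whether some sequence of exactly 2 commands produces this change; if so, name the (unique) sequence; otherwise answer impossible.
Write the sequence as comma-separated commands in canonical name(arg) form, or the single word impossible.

key: still facing E at the end — nothing in the sequence rotates
t0: x=-3 y=2 heading=east
step 1 (straight(4)): x=1 y=2 heading=east
step 2 (straight(4)): x=5 y=2 heading=east
all 49 alternatives checked — unique.

straight(4), straight(4)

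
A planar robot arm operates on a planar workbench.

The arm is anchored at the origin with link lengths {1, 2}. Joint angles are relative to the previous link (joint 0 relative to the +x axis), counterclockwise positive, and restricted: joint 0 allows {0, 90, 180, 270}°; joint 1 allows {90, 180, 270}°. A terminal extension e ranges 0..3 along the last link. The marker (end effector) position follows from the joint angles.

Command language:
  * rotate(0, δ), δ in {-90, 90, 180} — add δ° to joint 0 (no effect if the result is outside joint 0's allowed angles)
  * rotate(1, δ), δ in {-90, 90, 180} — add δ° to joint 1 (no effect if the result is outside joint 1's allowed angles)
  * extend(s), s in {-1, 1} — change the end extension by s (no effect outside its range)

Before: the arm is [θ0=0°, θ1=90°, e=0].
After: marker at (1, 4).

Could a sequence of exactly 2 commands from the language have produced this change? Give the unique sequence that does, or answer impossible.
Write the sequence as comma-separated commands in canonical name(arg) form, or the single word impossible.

begin: [θ0=0°, θ1=90°, e=0]
step 1 (extend(1)): [θ0=0°, θ1=90°, e=1]
step 2 (extend(1)): [θ0=0°, θ1=90°, e=2]
no other 2-command option fits: unique.

extend(1), extend(1)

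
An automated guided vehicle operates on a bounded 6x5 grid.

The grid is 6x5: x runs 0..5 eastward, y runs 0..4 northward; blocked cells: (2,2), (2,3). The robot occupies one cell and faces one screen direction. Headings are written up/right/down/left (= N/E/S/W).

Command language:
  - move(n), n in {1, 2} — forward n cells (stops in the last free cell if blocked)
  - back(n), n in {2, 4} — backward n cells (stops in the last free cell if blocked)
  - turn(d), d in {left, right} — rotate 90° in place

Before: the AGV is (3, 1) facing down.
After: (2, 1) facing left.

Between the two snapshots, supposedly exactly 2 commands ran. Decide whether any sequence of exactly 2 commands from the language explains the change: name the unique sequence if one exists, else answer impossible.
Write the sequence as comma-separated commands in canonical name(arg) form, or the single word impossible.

key: order matters: swapping turn(right) and move(1) lands elsewhere
begin: (3, 1) facing down
1. turn(right) → (3, 1) facing left
2. move(1) → (2, 1) facing left
all 36 alternatives checked — unique.

turn(right), move(1)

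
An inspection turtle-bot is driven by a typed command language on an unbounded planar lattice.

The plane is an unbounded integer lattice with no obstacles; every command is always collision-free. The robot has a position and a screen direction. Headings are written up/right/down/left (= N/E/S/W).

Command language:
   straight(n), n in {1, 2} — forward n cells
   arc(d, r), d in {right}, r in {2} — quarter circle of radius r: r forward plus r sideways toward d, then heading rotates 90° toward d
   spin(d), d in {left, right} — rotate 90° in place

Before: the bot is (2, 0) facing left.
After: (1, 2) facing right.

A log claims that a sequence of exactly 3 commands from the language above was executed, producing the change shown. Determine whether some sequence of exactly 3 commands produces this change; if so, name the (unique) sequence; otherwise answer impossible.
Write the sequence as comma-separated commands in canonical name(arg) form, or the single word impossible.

arc(right, 2), spin(right), straight(1)

key: running straight(1) before arc(right, 2) would end elsewhere — order is forced
begin: (2, 0) facing left
step 1 (arc(right, 2)): (0, 2) facing up
step 2 (spin(right)): (0, 2) facing right
step 3 (straight(1)): (1, 2) facing right
uniquely the one of 125 3-step routes that fits.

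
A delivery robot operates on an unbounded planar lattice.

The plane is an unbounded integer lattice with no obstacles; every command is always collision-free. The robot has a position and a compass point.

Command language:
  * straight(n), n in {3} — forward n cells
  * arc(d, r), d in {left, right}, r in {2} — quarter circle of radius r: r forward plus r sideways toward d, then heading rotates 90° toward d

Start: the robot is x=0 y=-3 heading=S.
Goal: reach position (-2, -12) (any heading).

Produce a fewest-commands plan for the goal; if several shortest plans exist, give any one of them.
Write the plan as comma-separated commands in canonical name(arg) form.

from: x=0 y=-3 heading=S
[1] after straight(3): x=0 y=-6 heading=S
[2] after arc(right, 2): x=-2 y=-8 heading=W
[3] after arc(left, 2): x=-4 y=-10 heading=S
[4] after arc(left, 2): x=-2 y=-12 heading=E
minimal: 4 command(s), checked below 4.

straight(3), arc(right, 2), arc(left, 2), arc(left, 2)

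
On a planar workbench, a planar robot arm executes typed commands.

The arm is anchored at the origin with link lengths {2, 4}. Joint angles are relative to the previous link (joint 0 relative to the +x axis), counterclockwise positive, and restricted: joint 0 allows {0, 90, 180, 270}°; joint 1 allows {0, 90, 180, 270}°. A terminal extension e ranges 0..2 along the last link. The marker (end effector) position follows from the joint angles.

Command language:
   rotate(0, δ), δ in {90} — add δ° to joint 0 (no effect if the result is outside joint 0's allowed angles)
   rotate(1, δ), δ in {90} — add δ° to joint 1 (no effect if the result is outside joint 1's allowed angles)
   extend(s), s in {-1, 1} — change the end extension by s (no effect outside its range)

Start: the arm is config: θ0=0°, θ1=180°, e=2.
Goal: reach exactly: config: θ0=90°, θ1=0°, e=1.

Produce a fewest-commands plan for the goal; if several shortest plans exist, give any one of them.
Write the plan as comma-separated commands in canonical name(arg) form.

start: config: θ0=0°, θ1=180°, e=2
step 1 (rotate(1, 90)): config: θ0=0°, θ1=270°, e=2
step 2 (rotate(1, 90)): config: θ0=0°, θ1=0°, e=2
step 3 (extend(-1)): config: θ0=0°, θ1=0°, e=1
step 4 (rotate(0, 90)): config: θ0=90°, θ1=0°, e=1
no 3-step plan works, so 4 is optimal.

rotate(1, 90), rotate(1, 90), extend(-1), rotate(0, 90)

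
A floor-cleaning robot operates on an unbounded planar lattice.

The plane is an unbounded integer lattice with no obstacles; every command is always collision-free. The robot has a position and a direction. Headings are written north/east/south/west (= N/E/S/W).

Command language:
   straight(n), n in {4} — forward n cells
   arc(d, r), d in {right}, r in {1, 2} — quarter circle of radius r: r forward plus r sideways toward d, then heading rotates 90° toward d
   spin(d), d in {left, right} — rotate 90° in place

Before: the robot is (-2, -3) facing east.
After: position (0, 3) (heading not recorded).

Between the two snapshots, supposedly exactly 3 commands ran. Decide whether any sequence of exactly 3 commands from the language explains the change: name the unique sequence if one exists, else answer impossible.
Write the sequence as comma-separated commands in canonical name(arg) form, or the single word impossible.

key: running arc(right, 2) before spin(left) would end elsewhere — order is forced
initial: (-2, -3) facing east
step 1 (spin(left)): (-2, -3) facing north
step 2 (straight(4)): (-2, 1) facing north
step 3 (arc(right, 2)): (0, 3) facing east
all 125 alternatives checked — unique.

spin(left), straight(4), arc(right, 2)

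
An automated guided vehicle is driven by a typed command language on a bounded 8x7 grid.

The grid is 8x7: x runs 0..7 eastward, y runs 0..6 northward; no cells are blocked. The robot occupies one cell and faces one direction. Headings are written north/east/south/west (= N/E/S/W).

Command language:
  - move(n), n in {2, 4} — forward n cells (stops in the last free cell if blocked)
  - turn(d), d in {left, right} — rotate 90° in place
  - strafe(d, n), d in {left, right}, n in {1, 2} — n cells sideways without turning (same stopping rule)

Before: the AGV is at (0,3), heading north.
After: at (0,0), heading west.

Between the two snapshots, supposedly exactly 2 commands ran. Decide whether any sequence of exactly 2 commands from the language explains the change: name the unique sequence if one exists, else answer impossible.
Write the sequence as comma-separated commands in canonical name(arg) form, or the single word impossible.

all 64 sequences checked — none match.

impossible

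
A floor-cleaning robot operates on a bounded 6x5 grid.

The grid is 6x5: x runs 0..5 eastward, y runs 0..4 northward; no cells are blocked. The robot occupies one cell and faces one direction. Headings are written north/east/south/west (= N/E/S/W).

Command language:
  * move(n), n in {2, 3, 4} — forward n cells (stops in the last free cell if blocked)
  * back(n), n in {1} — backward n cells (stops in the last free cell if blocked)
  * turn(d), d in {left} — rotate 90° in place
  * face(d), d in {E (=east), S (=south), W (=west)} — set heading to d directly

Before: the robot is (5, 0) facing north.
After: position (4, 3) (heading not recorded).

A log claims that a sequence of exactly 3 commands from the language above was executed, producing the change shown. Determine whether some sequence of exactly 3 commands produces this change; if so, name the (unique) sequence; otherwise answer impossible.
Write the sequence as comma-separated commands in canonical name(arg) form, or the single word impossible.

key: running back(1) before move(3) would end elsewhere — order is forced
from: (5, 0) facing north
[1] after move(3): (5, 3) facing north
[2] after face(E): (5, 3) facing east
[3] after back(1): (4, 3) facing east
uniquely the one of 512 3-step routes that fits.

move(3), face(E), back(1)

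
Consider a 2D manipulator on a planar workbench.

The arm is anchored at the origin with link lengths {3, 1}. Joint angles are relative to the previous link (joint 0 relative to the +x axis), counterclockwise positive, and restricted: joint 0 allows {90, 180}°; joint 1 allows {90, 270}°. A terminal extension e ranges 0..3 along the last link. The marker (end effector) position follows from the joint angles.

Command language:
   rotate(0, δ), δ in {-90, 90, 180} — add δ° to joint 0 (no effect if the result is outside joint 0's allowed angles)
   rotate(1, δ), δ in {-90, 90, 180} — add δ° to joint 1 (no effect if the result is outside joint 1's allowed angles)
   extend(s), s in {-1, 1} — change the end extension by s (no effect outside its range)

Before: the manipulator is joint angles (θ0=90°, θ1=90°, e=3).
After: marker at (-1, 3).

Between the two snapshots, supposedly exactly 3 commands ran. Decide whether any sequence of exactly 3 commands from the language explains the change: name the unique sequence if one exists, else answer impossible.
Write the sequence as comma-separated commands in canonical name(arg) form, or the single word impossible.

start: joint angles (θ0=90°, θ1=90°, e=3)
1. extend(-1) → joint angles (θ0=90°, θ1=90°, e=2)
2. extend(-1) → joint angles (θ0=90°, θ1=90°, e=1)
3. extend(-1) → joint angles (θ0=90°, θ1=90°, e=0)
uniquely the one of 512 3-step routes that fits.

extend(-1), extend(-1), extend(-1)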